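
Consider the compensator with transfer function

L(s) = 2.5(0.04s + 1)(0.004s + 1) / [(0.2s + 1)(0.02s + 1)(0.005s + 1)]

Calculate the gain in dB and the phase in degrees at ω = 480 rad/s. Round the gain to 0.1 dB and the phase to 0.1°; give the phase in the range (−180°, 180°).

-27.3 dB, -91.3°

At ω = 480 rad/s:
zero (1 + j480·0.04) = 1 + j19.2 → |·| ≈ 19.226, ∠ ≈ 87.02°
zero (1 + j480·0.004) = 1 + j1.92 → |·| ≈ 2.1648, ∠ ≈ 62.49°
pole (1 + j480·0.2) = 1 + j96 → |·| ≈ 96.005, ∠ ≈ 89.40°
pole (1 + j480·0.02) = 1 + j9.6 → |·| ≈ 9.6519, ∠ ≈ 84.05°
pole (1 + j480·0.005) = 1 + j2.4 → |·| ≈ 2.6, ∠ ≈ 67.38°
|L| = 2.5 · 19.226 · 2.1648 / (96.005 · 9.6519 · 2.6) ≈ 0.043188
Gain = 20 log₁₀(0.043188) ≈ -27.29 dB
∠L = (87.02° + 62.49°) − (89.40° + 84.05° + 67.38°) = -91.32°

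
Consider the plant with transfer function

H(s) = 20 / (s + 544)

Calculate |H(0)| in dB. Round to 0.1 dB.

-28.7 dB

H(0) = 20 / (544) ≈ 0.036765
20 log₁₀(0.036765) ≈ -28.69 dB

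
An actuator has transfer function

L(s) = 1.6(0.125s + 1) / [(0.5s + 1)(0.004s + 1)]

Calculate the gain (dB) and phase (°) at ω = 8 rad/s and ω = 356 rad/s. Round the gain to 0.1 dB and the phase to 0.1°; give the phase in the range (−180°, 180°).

At ω = 8 rad/s:
zero (1 + j8·0.125) = 1 + j1 → |·| ≈ 1.4142, ∠ ≈ 45.00°
pole (1 + j8·0.5) = 1 + j4 → |·| ≈ 4.1231, ∠ ≈ 75.96°
pole (1 + j8·0.004) = 1 + j0.032 → |·| ≈ 1.0005, ∠ ≈ 1.83°
|L| = 1.6 · 1.4142 / (4.1231 · 1.0005) ≈ 0.54852
Gain = 20 log₁₀(0.54852) ≈ -5.22 dB
∠L = (45.00°) − (75.96° + 1.83°) = -32.79°

At ω = 356 rad/s:
zero (1 + j356·0.125) = 1 + j44.5 → |·| ≈ 44.511, ∠ ≈ 88.71°
pole (1 + j356·0.5) = 1 + j178 → |·| ≈ 178, ∠ ≈ 89.68°
pole (1 + j356·0.004) = 1 + j1.424 → |·| ≈ 1.7401, ∠ ≈ 54.92°
|L| = 1.6 · 44.511 / (178 · 1.7401) ≈ 0.22993
Gain = 20 log₁₀(0.22993) ≈ -12.77 dB
∠L = (88.71°) − (89.68° + 54.92°) = -55.89°

ω = 8: -5.2 dB, -32.8°; ω = 356: -12.8 dB, -55.9°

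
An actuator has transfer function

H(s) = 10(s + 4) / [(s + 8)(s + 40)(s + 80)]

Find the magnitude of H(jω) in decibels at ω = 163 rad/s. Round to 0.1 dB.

At s = jω = j163:
zero (s+4): 4 + j163 → |·| = √(4²+163²) = √26585 ≈ 163.05, ∠ = arctan(163/4) ≈ 88.59°
pole (s+8): 8 + j163 → |·| = √(8²+163²) = √26633 ≈ 163.2, ∠ = arctan(163/8) ≈ 87.19°
pole (s+40): 40 + j163 → |·| = √(40²+163²) = √28169 ≈ 167.84, ∠ = arctan(163/40) ≈ 76.21°
pole (s+80): 80 + j163 → |·| = √(80²+163²) = √32969 ≈ 181.57, ∠ = arctan(163/80) ≈ 63.86°
|H| = 10 · 163.05 / 4.9735e+06 ≈ 0.00032784
Gain = 20 log₁₀(0.00032784) ≈ -69.69 dB

-69.7 dB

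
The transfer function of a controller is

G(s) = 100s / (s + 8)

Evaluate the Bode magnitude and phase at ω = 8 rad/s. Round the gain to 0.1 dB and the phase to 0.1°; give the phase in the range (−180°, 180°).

37.0 dB, 45.0°

At s = jω = j8:
zero at origin: s = j8 → |·| = 8, ∠ = 90.00°
pole (s+8): 8 + j8 → |·| = √(8²+8²) = √128 ≈ 11.314, ∠ = arctan(8/8) ≈ 45.00°
|G| = 100 · 8 / 11.314 ≈ 70.709
Gain = 20 log₁₀(70.709) ≈ 36.99 dB
∠G = 90.00° − 45.00° = 45.00°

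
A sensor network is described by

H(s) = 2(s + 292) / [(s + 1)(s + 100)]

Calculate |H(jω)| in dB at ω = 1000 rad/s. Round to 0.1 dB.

-53.7 dB

At s = jω = j1000:
zero (s+292): 292 + j1000 → |·| = √(292²+1000²) = √1085264 ≈ 1041.8, ∠ = arctan(1000/292) ≈ 73.72°
pole (s+1): 1 + j1000 → |·| = √(1²+1000²) = √1000001 ≈ 1000, ∠ = arctan(1000/1) ≈ 89.94°
pole (s+100): 100 + j1000 → |·| = √(100²+1000²) = √1010000 ≈ 1005, ∠ = arctan(1000/100) ≈ 84.29°
|H| = 2 · 1041.8 / 1.005e+06 ≈ 0.0020732
Gain = 20 log₁₀(0.0020732) ≈ -53.67 dB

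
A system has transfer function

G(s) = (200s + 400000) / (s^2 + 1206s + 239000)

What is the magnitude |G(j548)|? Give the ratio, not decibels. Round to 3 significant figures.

Substitute s = j548:
Numerator: 200(j548) + 400000 = 400000 + j109600
Denominator: (j548)^2 + 1206(j548) + 239000 = -61304 + j660888
|N| = √(400000² + 109600²) ≈ 4.1474e+05, ∠N ≈ 15.32°
|D| = √(61304² + 660888²) ≈ 6.6373e+05, ∠D ≈ 95.30°
|G| = 4.1474e+05 / 6.6373e+05 ≈ 0.62486

0.625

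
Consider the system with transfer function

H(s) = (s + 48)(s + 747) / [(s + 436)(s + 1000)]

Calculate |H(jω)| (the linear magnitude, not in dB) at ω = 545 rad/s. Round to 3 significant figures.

At s = jω = j545:
zero (s+48): 48 + j545 → |·| = √(48²+545²) = √299329 ≈ 547.11, ∠ = arctan(545/48) ≈ 84.97°
zero (s+747): 747 + j545 → |·| = √(747²+545²) = √855034 ≈ 924.68, ∠ = arctan(545/747) ≈ 36.11°
pole (s+436): 436 + j545 → |·| = √(436²+545²) = √487121 ≈ 697.94, ∠ = arctan(545/436) ≈ 51.34°
pole (s+1000): 1000 + j545 → |·| = √(1000²+545²) = √1297025 ≈ 1138.9, ∠ = arctan(545/1000) ≈ 28.59°
|H| = 1 · 5.059e+05 / 7.9488e+05 ≈ 0.63645

0.636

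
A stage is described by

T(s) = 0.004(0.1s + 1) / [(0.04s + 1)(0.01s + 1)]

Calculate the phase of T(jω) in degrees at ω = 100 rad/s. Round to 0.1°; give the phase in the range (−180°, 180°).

-36.7°

At ω = 100 rad/s:
zero (1 + j100·0.1) = 1 + j10 → |·| ≈ 10.05, ∠ ≈ 84.29°
pole (1 + j100·0.04) = 1 + j4 → |·| ≈ 4.1231, ∠ ≈ 75.96°
pole (1 + j100·0.01) = 1 + j1 → |·| ≈ 1.4142, ∠ ≈ 45.00°
∠T = (84.29°) − (75.96° + 45.00°) = -36.67°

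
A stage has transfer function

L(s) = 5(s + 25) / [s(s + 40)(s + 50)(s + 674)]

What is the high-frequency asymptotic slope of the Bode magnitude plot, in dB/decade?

-60 dB/decade

Each pole contributes −20 dB/decade at high frequency; each zero contributes +20 dB/decade.
Net: 1 zero(s) − 4 pole(s) → -60 dB/decade.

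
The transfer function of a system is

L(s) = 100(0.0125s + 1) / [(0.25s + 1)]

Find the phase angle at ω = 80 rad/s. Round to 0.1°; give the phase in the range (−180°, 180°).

At ω = 80 rad/s:
zero (1 + j80·0.0125) = 1 + j1 → |·| ≈ 1.4142, ∠ ≈ 45.00°
pole (1 + j80·0.25) = 1 + j20 → |·| ≈ 20.025, ∠ ≈ 87.14°
∠L = (45.00°) − (87.14°) = -42.14°

-42.1°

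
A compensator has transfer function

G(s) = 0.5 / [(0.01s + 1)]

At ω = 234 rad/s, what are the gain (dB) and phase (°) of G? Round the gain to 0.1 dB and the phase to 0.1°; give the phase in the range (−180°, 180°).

-14.1 dB, -66.9°

At ω = 234 rad/s:
pole (1 + j234·0.01) = 1 + j2.34 → |·| ≈ 2.5447, ∠ ≈ 66.86°
|G| = 0.5 · 1 / (2.5447) ≈ 0.19649
Gain = 20 log₁₀(0.19649) ≈ -14.13 dB
∠G = (0°) − (66.86°) = -66.86°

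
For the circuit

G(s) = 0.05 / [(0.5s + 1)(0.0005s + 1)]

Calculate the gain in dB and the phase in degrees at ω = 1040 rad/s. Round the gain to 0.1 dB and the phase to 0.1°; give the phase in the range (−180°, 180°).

-81.4 dB, -117.4°

At ω = 1040 rad/s:
pole (1 + j1040·0.5) = 1 + j520 → |·| ≈ 520, ∠ ≈ 89.89°
pole (1 + j1040·0.0005) = 1 + j0.52 → |·| ≈ 1.1271, ∠ ≈ 27.47°
|G| = 0.05 · 1 / (520 · 1.1271) ≈ 8.5311e-05
Gain = 20 log₁₀(8.5311e-05) ≈ -81.38 dB
∠G = (0°) − (89.89° + 27.47°) = -117.36°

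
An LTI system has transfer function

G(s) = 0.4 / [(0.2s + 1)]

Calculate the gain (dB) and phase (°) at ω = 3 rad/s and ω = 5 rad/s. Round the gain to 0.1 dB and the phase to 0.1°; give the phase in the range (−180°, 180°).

ω = 3: -9.3 dB, -31.0°; ω = 5: -11.0 dB, -45.0°

At ω = 3 rad/s:
pole (1 + j3·0.2) = 1 + j0.6 → |·| ≈ 1.1662, ∠ ≈ 30.96°
|G| = 0.4 · 1 / (1.1662) ≈ 0.34299
Gain = 20 log₁₀(0.34299) ≈ -9.29 dB
∠G = (0°) − (30.96°) = -30.96°

At ω = 5 rad/s:
pole (1 + j5·0.2) = 1 + j1 → |·| ≈ 1.4142, ∠ ≈ 45.00°
|G| = 0.4 · 1 / (1.4142) ≈ 0.28285
Gain = 20 log₁₀(0.28285) ≈ -10.97 dB
∠G = (0°) − (45.00°) = -45.00°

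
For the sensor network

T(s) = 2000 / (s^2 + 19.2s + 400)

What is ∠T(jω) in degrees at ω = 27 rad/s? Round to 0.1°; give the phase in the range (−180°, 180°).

-122.4°

At s = jω = j27:
quadratic: (j27)² + 19.2·j27 + 400 = -329 + j518.4 → |·| ≈ 613.99, ∠ ≈ 122.40°
∠T = 0.00° − 122.40° = -122.40°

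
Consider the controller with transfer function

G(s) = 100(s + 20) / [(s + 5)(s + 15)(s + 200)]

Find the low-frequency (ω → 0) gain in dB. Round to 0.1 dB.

G(0) = 100·20 / (5·15·200) ≈ 0.13333
20 log₁₀(0.13333) ≈ -17.50 dB

-17.5 dB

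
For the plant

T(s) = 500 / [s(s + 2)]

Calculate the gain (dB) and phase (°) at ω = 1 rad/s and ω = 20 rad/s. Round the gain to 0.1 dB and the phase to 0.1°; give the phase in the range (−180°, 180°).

ω = 1: 47.0 dB, -116.6°; ω = 20: 1.9 dB, -174.3°

At s = jω = j1:
pole (s+2): 2 + j1 → |·| = √(2²+1²) = √5 ≈ 2.2361, ∠ = arctan(1/2) ≈ 26.57°
pole at origin: |s| = 1, ∠ = 90.00° (in denominator)
|T| = 500 / 2.2361 ≈ 223.6
Gain = 20 log₁₀(223.6) ≈ 46.99 dB
∠T = 0.00° − 116.57° = -116.57°

At s = jω = j20:
pole (s+2): 2 + j20 → |·| = √(2²+20²) = √404 ≈ 20.1, ∠ = arctan(20/2) ≈ 84.29°
pole at origin: |s| = 20, ∠ = 90.00° (in denominator)
|T| = 500 / 402 ≈ 1.2438
Gain = 20 log₁₀(1.2438) ≈ 1.90 dB
∠T = 0.00° − 174.29° = -174.29°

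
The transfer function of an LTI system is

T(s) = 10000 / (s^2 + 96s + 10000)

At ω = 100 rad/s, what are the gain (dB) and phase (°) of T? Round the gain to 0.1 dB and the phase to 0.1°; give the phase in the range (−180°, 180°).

0.4 dB, -90.0°

At s = jω = j100:
quadratic: (j100)² + 96·j100 + 10000 = 0 + j9600 → |·| ≈ 9600, ∠ ≈ 90.00°
|T| = 10000 / 9600 ≈ 1.0417
Gain = 20 log₁₀(1.0417) ≈ 0.35 dB
∠T = 0.00° − 90.00° = -90.00°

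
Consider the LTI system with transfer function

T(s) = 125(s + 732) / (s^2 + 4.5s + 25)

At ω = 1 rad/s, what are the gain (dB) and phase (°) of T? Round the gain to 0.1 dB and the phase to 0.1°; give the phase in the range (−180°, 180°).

At s = jω = j1:
zero (s+732): 732 + j1 → |·| = √(732²+1²) = √535825 ≈ 732, ∠ = arctan(1/732) ≈ 0.08°
quadratic: (j1)² + 4.5·j1 + 25 = 24 + j4.5 → |·| ≈ 24.418, ∠ ≈ 10.62°
|T| = 125 · 732 / 24.418 ≈ 3747.2
Gain = 20 log₁₀(3747.2) ≈ 71.47 dB
∠T = 0.08° − 10.62° = -10.54°

71.5 dB, -10.5°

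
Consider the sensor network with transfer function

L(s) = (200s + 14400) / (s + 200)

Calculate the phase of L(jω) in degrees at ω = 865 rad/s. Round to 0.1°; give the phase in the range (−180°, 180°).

Substitute s = j865:
Numerator: 200(j865) + 14400 = 14400 + j173000
Denominator: (j865) + 200 = 200 + j865
|N| = √(14400² + 173000²) ≈ 1.736e+05, ∠N ≈ 85.24°
|D| = √(200² + 865²) ≈ 887.82, ∠D ≈ 76.98°
∠L = 85.24° − 76.98° = 8.26°

8.3°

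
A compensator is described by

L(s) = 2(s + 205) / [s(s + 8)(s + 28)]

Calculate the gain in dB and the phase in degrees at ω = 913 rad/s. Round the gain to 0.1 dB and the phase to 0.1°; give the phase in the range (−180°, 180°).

At s = jω = j913:
zero (s+205): 205 + j913 → |·| = √(205²+913²) = √875594 ≈ 935.73, ∠ = arctan(913/205) ≈ 77.35°
pole (s+8): 8 + j913 → |·| = √(8²+913²) = √833633 ≈ 913.04, ∠ = arctan(913/8) ≈ 89.50°
pole (s+28): 28 + j913 → |·| = √(28²+913²) = √834353 ≈ 913.43, ∠ = arctan(913/28) ≈ 88.24°
pole at origin: |s| = 913, ∠ = 90.00° (in denominator)
|L| = 2 · 935.73 / 7.6144e+08 ≈ 2.4578e-06
Gain = 20 log₁₀(2.4578e-06) ≈ -112.19 dB
∠L = 77.35° − 267.74° = -190.39° ≡ 169.61° (principal value)

-112.2 dB, 169.6°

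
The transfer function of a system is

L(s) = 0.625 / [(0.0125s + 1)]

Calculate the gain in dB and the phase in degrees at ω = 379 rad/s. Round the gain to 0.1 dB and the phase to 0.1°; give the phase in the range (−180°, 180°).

-17.8 dB, -78.1°

At ω = 379 rad/s:
pole (1 + j379·0.0125) = 1 + j4.7375 → |·| ≈ 4.8419, ∠ ≈ 78.08°
|L| = 0.625 · 1 / (4.8419) ≈ 0.12908
Gain = 20 log₁₀(0.12908) ≈ -17.78 dB
∠L = (0°) − (78.08°) = -78.08°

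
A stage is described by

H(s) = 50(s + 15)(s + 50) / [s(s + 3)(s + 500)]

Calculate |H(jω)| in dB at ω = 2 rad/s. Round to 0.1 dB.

At s = jω = j2:
zero (s+15): 15 + j2 → |·| = √(15²+2²) = √229 ≈ 15.133, ∠ = arctan(2/15) ≈ 7.59°
zero (s+50): 50 + j2 → |·| = √(50²+2²) = √2504 ≈ 50.04, ∠ = arctan(2/50) ≈ 2.29°
pole (s+3): 3 + j2 → |·| = √(3²+2²) = √13 ≈ 3.6056, ∠ = arctan(2/3) ≈ 33.69°
pole (s+500): 500 + j2 → |·| = √(500²+2²) = √250004 ≈ 500, ∠ = arctan(2/500) ≈ 0.23°
pole at origin: |s| = 2, ∠ = 90.00° (in denominator)
|H| = 50 · 757.26 / 3605.6 ≈ 10.501
Gain = 20 log₁₀(10.501) ≈ 20.42 dB

20.4 dB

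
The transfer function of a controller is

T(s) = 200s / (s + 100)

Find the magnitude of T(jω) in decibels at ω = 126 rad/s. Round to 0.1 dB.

At s = jω = j126:
zero at origin: s = j126 → |·| = 126, ∠ = 90.00°
pole (s+100): 100 + j126 → |·| = √(100²+126²) = √25876 ≈ 160.86, ∠ = arctan(126/100) ≈ 51.56°
|T| = 200 · 126 / 160.86 ≈ 156.66
Gain = 20 log₁₀(156.66) ≈ 43.90 dB

43.9 dB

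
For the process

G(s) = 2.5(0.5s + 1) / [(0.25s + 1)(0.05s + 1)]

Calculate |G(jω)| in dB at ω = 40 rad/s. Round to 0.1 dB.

7.0 dB

At ω = 40 rad/s:
zero (1 + j40·0.5) = 1 + j20 → |·| ≈ 20.025, ∠ ≈ 87.14°
pole (1 + j40·0.25) = 1 + j10 → |·| ≈ 10.05, ∠ ≈ 84.29°
pole (1 + j40·0.05) = 1 + j2 → |·| ≈ 2.2361, ∠ ≈ 63.43°
|G| = 2.5 · 20.025 / (10.05 · 2.2361) ≈ 2.2277
Gain = 20 log₁₀(2.2277) ≈ 6.96 dB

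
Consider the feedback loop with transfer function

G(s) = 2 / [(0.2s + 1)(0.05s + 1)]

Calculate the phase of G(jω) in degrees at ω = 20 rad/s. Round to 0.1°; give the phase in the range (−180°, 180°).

At ω = 20 rad/s:
pole (1 + j20·0.2) = 1 + j4 → |·| ≈ 4.1231, ∠ ≈ 75.96°
pole (1 + j20·0.05) = 1 + j1 → |·| ≈ 1.4142, ∠ ≈ 45.00°
∠G = (0°) − (75.96° + 45.00°) = -120.96°

-121.0°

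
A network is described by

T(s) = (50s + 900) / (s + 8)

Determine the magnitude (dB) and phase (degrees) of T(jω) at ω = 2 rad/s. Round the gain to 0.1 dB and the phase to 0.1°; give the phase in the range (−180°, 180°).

40.8 dB, -7.7°

Substitute s = j2:
Numerator: 50(j2) + 900 = 900 + j100
Denominator: (j2) + 8 = 8 + j2
|N| = √(900² + 100²) ≈ 905.54, ∠N ≈ 6.34°
|D| = √(8² + 2²) ≈ 8.2462, ∠D ≈ 14.04°
|T| = 905.54 / 8.2462 ≈ 109.81
Gain = 20 log₁₀(109.81) ≈ 40.81 dB
∠T = 6.34° − 14.04° = -7.70°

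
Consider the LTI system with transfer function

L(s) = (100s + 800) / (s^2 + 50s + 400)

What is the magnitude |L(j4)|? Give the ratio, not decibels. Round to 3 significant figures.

Substitute s = j4:
Numerator: 100(j4) + 800 = 800 + j400
Denominator: (j4)^2 + 50(j4) + 400 = 384 + j200
|N| = √(800² + 400²) ≈ 894.43, ∠N ≈ 26.57°
|D| = √(384² + 200²) ≈ 432.96, ∠D ≈ 27.51°
|L| = 894.43 / 432.96 ≈ 2.0658

2.07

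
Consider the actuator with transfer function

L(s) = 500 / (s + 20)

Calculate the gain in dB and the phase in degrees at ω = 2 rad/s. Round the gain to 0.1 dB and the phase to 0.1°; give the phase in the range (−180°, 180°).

27.9 dB, -5.7°

Substitute s = j2:
Numerator: 500 = 500 + j0
Denominator: (j2) + 20 = 20 + j2
|N| = √(500² + 0²) ≈ 500, ∠N ≈ 0.00°
|D| = √(20² + 2²) ≈ 20.1, ∠D ≈ 5.71°
|L| = 500 / 20.1 ≈ 24.876
Gain = 20 log₁₀(24.876) ≈ 27.92 dB
∠L = 0.00° − 5.71° = -5.71°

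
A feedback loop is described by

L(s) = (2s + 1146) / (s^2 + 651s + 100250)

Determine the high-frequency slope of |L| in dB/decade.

Each pole contributes −20 dB/decade at high frequency; each zero contributes +20 dB/decade.
Net: 1 zero(s) − 2 pole(s) → -20 dB/decade.

-20 dB/decade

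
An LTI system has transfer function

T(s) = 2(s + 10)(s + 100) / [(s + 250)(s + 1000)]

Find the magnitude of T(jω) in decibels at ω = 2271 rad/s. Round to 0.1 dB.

At s = jω = j2271:
zero (s+10): 10 + j2271 → |·| = √(10²+2271²) = √5157541 ≈ 2271, ∠ = arctan(2271/10) ≈ 89.75°
zero (s+100): 100 + j2271 → |·| = √(100²+2271²) = √5167441 ≈ 2273.2, ∠ = arctan(2271/100) ≈ 87.48°
pole (s+250): 250 + j2271 → |·| = √(250²+2271²) = √5219941 ≈ 2284.7, ∠ = arctan(2271/250) ≈ 83.72°
pole (s+1000): 1000 + j2271 → |·| = √(1000²+2271²) = √6157441 ≈ 2481.4, ∠ = arctan(2271/1000) ≈ 66.23°
|T| = 2 · 5.1624e+06 / 5.6693e+06 ≈ 1.8212
Gain = 20 log₁₀(1.8212) ≈ 5.21 dB

5.2 dB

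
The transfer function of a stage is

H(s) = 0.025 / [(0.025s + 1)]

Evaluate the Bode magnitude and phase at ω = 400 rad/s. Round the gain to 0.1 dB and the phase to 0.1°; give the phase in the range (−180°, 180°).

At ω = 400 rad/s:
pole (1 + j400·0.025) = 1 + j10 → |·| ≈ 10.05, ∠ ≈ 84.29°
|H| = 0.025 · 1 / (10.05) ≈ 0.0024876
Gain = 20 log₁₀(0.0024876) ≈ -52.08 dB
∠H = (0°) − (84.29°) = -84.29°

-52.1 dB, -84.3°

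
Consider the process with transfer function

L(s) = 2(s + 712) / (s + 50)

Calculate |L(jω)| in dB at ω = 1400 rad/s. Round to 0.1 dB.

At s = jω = j1400:
zero (s+712): 712 + j1400 → |·| = √(712²+1400²) = √2466944 ≈ 1570.7, ∠ = arctan(1400/712) ≈ 63.04°
pole (s+50): 50 + j1400 → |·| = √(50²+1400²) = √1962500 ≈ 1400.9, ∠ = arctan(1400/50) ≈ 87.95°
|L| = 2 · 1570.7 / 1400.9 ≈ 2.2424
Gain = 20 log₁₀(2.2424) ≈ 7.01 dB

7.0 dB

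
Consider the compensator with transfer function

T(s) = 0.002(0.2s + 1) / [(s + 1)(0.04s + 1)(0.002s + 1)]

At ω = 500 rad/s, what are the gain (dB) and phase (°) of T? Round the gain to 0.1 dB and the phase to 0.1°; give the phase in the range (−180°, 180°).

At ω = 500 rad/s:
zero (1 + j500·0.2) = 1 + j100 → |·| ≈ 100, ∠ ≈ 89.43°
pole (1 + j500·1) = 1 + j500 → |·| ≈ 500, ∠ ≈ 89.89°
pole (1 + j500·0.04) = 1 + j20 → |·| ≈ 20.025, ∠ ≈ 87.14°
pole (1 + j500·0.002) = 1 + j1 → |·| ≈ 1.4142, ∠ ≈ 45.00°
|T| = 0.002 · 100 / (500 · 20.025 · 1.4142) ≈ 1.4125e-05
Gain = 20 log₁₀(1.4125e-05) ≈ -97.00 dB
∠T = (89.43°) − (89.89° + 87.14° + 45.00°) = -132.60°

-97.0 dB, -132.6°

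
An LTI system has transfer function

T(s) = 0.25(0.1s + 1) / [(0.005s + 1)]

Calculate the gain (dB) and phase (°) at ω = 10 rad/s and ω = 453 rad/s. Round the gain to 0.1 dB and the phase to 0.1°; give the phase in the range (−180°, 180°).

At ω = 10 rad/s:
zero (1 + j10·0.1) = 1 + j1 → |·| ≈ 1.4142, ∠ ≈ 45.00°
pole (1 + j10·0.005) = 1 + j0.05 → |·| ≈ 1.0012, ∠ ≈ 2.86°
|T| = 0.25 · 1.4142 / (1.0012) ≈ 0.35313
Gain = 20 log₁₀(0.35313) ≈ -9.04 dB
∠T = (45.00°) − (2.86°) = 42.14°

At ω = 453 rad/s:
zero (1 + j453·0.1) = 1 + j45.3 → |·| ≈ 45.311, ∠ ≈ 88.74°
pole (1 + j453·0.005) = 1 + j2.265 → |·| ≈ 2.4759, ∠ ≈ 66.18°
|T| = 0.25 · 45.311 / (2.4759) ≈ 4.5752
Gain = 20 log₁₀(4.5752) ≈ 13.21 dB
∠T = (88.74°) − (66.18°) = 22.56°

ω = 10: -9.0 dB, 42.1°; ω = 453: 13.2 dB, 22.6°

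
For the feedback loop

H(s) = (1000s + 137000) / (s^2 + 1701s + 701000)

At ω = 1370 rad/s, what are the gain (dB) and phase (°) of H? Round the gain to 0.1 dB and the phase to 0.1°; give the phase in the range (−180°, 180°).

Substitute s = j1370:
Numerator: 1000(j1370) + 137000 = 137000 + j1370000
Denominator: (j1370)^2 + 1701(j1370) + 701000 = -1175900 + j2330370
|N| = √(137000² + 1370000²) ≈ 1.3768e+06, ∠N ≈ 84.29°
|D| = √(1175900² + 2330370²) ≈ 2.6102e+06, ∠D ≈ 116.78°
|H| = 1.3768e+06 / 2.6102e+06 ≈ 0.52747
Gain = 20 log₁₀(0.52747) ≈ -5.56 dB
∠H = 84.29° − 116.78° = -32.49°

-5.6 dB, -32.5°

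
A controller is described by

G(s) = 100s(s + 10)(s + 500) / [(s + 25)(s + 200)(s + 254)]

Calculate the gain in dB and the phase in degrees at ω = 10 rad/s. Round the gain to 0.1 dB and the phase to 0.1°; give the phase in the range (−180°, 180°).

14.3 dB, 109.2°

At s = jω = j10:
zero (s+10): 10 + j10 → |·| = √(10²+10²) = √200 ≈ 14.142, ∠ = arctan(10/10) ≈ 45.00°
zero (s+500): 500 + j10 → |·| = √(500²+10²) = √250100 ≈ 500.1, ∠ = arctan(10/500) ≈ 1.15°
zero at origin: s = j10 → |·| = 10, ∠ = 90.00°
pole (s+25): 25 + j10 → |·| = √(25²+10²) = √725 ≈ 26.926, ∠ = arctan(10/25) ≈ 21.80°
pole (s+200): 200 + j10 → |·| = √(200²+10²) = √40100 ≈ 200.25, ∠ = arctan(10/200) ≈ 2.86°
pole (s+254): 254 + j10 → |·| = √(254²+10²) = √64616 ≈ 254.2, ∠ = arctan(10/254) ≈ 2.25°
|G| = 100 · 70724 / 1.3706e+06 ≈ 5.1601
Gain = 20 log₁₀(5.1601) ≈ 14.25 dB
∠G = 136.15° − 26.91° = 109.24°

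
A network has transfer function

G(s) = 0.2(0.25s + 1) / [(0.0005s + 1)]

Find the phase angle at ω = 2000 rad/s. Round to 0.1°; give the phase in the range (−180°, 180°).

At ω = 2000 rad/s:
zero (1 + j2000·0.25) = 1 + j500 → |·| ≈ 500, ∠ ≈ 89.89°
pole (1 + j2000·0.0005) = 1 + j1 → |·| ≈ 1.4142, ∠ ≈ 45.00°
∠G = (89.89°) − (45.00°) = 44.89°

44.9°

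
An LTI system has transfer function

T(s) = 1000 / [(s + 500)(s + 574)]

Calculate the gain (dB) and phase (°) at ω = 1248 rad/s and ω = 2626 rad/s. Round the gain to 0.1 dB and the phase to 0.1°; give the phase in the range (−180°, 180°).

ω = 1248: -65.3 dB, -133.5°; ω = 2626: -77.1 dB, -156.9°

At s = jω = j1248:
pole (s+500): 500 + j1248 → |·| = √(500²+1248²) = √1807504 ≈ 1344.4, ∠ = arctan(1248/500) ≈ 68.17°
pole (s+574): 574 + j1248 → |·| = √(574²+1248²) = √1886980 ≈ 1373.7, ∠ = arctan(1248/574) ≈ 65.30°
|T| = 1000 / 1.8468e+06 ≈ 0.00054148
Gain = 20 log₁₀(0.00054148) ≈ -65.33 dB
∠T = 0.00° − 133.47° = -133.47°

At s = jω = j2626:
pole (s+500): 500 + j2626 → |·| = √(500²+2626²) = √7145876 ≈ 2673.2, ∠ = arctan(2626/500) ≈ 79.22°
pole (s+574): 574 + j2626 → |·| = √(574²+2626²) = √7225352 ≈ 2688, ∠ = arctan(2626/574) ≈ 77.67°
|T| = 1000 / 7.1856e+06 ≈ 0.00013917
Gain = 20 log₁₀(0.00013917) ≈ -77.13 dB
∠T = 0.00° − 156.89° = -156.89°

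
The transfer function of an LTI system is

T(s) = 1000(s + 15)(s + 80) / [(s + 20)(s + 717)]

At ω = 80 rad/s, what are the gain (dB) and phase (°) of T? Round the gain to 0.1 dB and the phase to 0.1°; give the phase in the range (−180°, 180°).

43.8 dB, 42.1°

At s = jω = j80:
zero (s+15): 15 + j80 → |·| = √(15²+80²) = √6625 ≈ 81.394, ∠ = arctan(80/15) ≈ 79.38°
zero (s+80): 80 + j80 → |·| = √(80²+80²) = √12800 ≈ 113.14, ∠ = arctan(80/80) ≈ 45.00°
pole (s+20): 20 + j80 → |·| = √(20²+80²) = √6800 ≈ 82.462, ∠ = arctan(80/20) ≈ 75.96°
pole (s+717): 717 + j80 → |·| = √(717²+80²) = √520489 ≈ 721.45, ∠ = arctan(80/717) ≈ 6.37°
|T| = 1000 · 9208.9 / 59492 ≈ 154.79
Gain = 20 log₁₀(154.79) ≈ 43.79 dB
∠T = 124.38° − 82.33° = 42.05°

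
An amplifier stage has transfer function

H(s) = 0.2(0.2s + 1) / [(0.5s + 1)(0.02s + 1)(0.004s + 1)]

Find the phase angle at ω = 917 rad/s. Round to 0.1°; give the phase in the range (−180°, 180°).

At ω = 917 rad/s:
zero (1 + j917·0.2) = 1 + j183.4 → |·| ≈ 183.4, ∠ ≈ 89.69°
pole (1 + j917·0.5) = 1 + j458.5 → |·| ≈ 458.5, ∠ ≈ 89.88°
pole (1 + j917·0.02) = 1 + j18.34 → |·| ≈ 18.367, ∠ ≈ 86.88°
pole (1 + j917·0.004) = 1 + j3.668 → |·| ≈ 3.8019, ∠ ≈ 74.75°
∠H = (89.69°) − (89.88° + 86.88° + 74.75°) = -161.82°

-161.8°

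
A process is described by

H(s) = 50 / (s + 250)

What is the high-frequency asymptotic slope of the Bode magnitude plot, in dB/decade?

-20 dB/decade

Each pole contributes −20 dB/decade at high frequency; each zero contributes +20 dB/decade.
Net: 0 zero(s) − 1 pole(s) → -20 dB/decade.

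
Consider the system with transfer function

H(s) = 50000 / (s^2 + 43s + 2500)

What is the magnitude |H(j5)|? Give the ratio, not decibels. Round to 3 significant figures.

20.1

At s = jω = j5:
quadratic: (j5)² + 43·j5 + 2500 = 2475 + j215 → |·| ≈ 2484.3, ∠ ≈ 4.96°
|H| = 50000 / 2484.3 ≈ 20.126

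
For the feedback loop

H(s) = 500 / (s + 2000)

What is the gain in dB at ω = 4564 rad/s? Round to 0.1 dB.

At s = jω = j4564:
pole (s+2000): 2000 + j4564 → |·| = √(2000²+4564²) = √24830096 ≈ 4983, ∠ = arctan(4564/2000) ≈ 66.34°
|H| = 500 / 4983 ≈ 0.10034
Gain = 20 log₁₀(0.10034) ≈ -19.97 dB

-20.0 dB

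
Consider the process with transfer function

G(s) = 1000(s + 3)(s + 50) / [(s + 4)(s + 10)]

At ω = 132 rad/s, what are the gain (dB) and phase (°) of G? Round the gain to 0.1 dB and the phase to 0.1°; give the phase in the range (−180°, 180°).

60.6 dB, -16.0°

At s = jω = j132:
zero (s+3): 3 + j132 → |·| = √(3²+132²) = √17433 ≈ 132.03, ∠ = arctan(132/3) ≈ 88.70°
zero (s+50): 50 + j132 → |·| = √(50²+132²) = √19924 ≈ 141.15, ∠ = arctan(132/50) ≈ 69.25°
pole (s+4): 4 + j132 → |·| = √(4²+132²) = √17440 ≈ 132.06, ∠ = arctan(132/4) ≈ 88.26°
pole (s+10): 10 + j132 → |·| = √(10²+132²) = √17524 ≈ 132.38, ∠ = arctan(132/10) ≈ 85.67°
|G| = 1000 · 18636 / 17482 ≈ 1066
Gain = 20 log₁₀(1066) ≈ 60.56 dB
∠G = 157.95° − 173.93° = -15.98°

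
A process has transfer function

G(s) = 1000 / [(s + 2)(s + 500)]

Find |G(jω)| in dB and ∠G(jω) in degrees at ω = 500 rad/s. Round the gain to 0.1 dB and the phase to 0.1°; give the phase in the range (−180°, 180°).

-51.0 dB, -134.8°

At s = jω = j500:
pole (s+2): 2 + j500 → |·| = √(2²+500²) = √250004 ≈ 500, ∠ = arctan(500/2) ≈ 89.77°
pole (s+500): 500 + j500 → |·| = √(500²+500²) = √500000 ≈ 707.11, ∠ = arctan(500/500) ≈ 45.00°
|G| = 1000 / 3.5356e+05 ≈ 0.0028284
Gain = 20 log₁₀(0.0028284) ≈ -50.97 dB
∠G = 0.00° − 134.77° = -134.77°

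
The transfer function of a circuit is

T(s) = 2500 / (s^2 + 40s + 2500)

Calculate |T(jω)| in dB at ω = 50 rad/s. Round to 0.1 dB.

At s = jω = j50:
quadratic: (j50)² + 40·j50 + 2500 = 0 + j2000 → |·| ≈ 2000, ∠ ≈ 90.00°
|T| = 2500 / 2000 ≈ 1.25
Gain = 20 log₁₀(1.25) ≈ 1.94 dB

1.9 dB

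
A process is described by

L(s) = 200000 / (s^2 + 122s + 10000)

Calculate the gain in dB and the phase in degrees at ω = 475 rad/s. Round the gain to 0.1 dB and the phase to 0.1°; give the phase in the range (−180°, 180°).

At s = jω = j475:
quadratic: (j475)² + 122·j475 + 10000 = -215625 + j57950 → |·| ≈ 2.2328e+05, ∠ ≈ 164.96°
|L| = 200000 / 2.2328e+05 ≈ 0.89574
Gain = 20 log₁₀(0.89574) ≈ -0.96 dB
∠L = 0.00° − 164.96° = -164.96°

-1.0 dB, -165.0°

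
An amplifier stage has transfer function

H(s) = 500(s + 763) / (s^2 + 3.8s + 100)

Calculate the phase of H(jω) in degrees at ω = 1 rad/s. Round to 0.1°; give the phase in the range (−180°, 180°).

-2.1°

At s = jω = j1:
zero (s+763): 763 + j1 → |·| = √(763²+1²) = √582170 ≈ 763, ∠ = arctan(1/763) ≈ 0.08°
quadratic: (j1)² + 3.8·j1 + 100 = 99 + j3.8 → |·| ≈ 99.073, ∠ ≈ 2.20°
∠H = 0.08° − 2.20° = -2.12°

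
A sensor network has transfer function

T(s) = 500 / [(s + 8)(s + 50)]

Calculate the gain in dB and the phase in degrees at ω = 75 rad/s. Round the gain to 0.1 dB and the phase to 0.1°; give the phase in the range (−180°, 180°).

At s = jω = j75:
pole (s+8): 8 + j75 → |·| = √(8²+75²) = √5689 ≈ 75.425, ∠ = arctan(75/8) ≈ 83.91°
pole (s+50): 50 + j75 → |·| = √(50²+75²) = √8125 ≈ 90.139, ∠ = arctan(75/50) ≈ 56.31°
|T| = 500 / 6798.7 ≈ 0.073543
Gain = 20 log₁₀(0.073543) ≈ -22.67 dB
∠T = 0.00° − 140.22° = -140.22°

-22.7 dB, -140.2°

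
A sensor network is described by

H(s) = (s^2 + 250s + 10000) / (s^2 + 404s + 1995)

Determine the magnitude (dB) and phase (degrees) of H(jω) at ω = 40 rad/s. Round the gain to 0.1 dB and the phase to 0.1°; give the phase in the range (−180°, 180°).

-1.9 dB, -38.6°

Substitute s = j40:
Numerator: (j40)^2 + 250(j40) + 10000 = 8400 + j10000
Denominator: (j40)^2 + 404(j40) + 1995 = 395 + j16160
|N| = √(8400² + 10000²) ≈ 13060, ∠N ≈ 49.97°
|D| = √(395² + 16160²) ≈ 16165, ∠D ≈ 88.60°
|H| = 13060 / 16165 ≈ 0.80792
Gain = 20 log₁₀(0.80792) ≈ -1.85 dB
∠H = 49.97° − 88.60° = -38.63°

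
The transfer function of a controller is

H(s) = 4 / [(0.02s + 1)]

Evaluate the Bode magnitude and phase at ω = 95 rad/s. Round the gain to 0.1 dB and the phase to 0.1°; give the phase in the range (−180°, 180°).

5.4 dB, -62.2°

At ω = 95 rad/s:
pole (1 + j95·0.02) = 1 + j1.9 → |·| ≈ 2.1471, ∠ ≈ 62.24°
|H| = 4 · 1 / (2.1471) ≈ 1.863
Gain = 20 log₁₀(1.863) ≈ 5.40 dB
∠H = (0°) − (62.24°) = -62.24°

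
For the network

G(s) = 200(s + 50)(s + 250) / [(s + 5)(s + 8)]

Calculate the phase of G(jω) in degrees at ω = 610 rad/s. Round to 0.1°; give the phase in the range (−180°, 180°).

-25.8°

At s = jω = j610:
zero (s+50): 50 + j610 → |·| = √(50²+610²) = √374600 ≈ 612.05, ∠ = arctan(610/50) ≈ 85.31°
zero (s+250): 250 + j610 → |·| = √(250²+610²) = √434600 ≈ 659.24, ∠ = arctan(610/250) ≈ 67.71°
pole (s+5): 5 + j610 → |·| = √(5²+610²) = √372125 ≈ 610.02, ∠ = arctan(610/5) ≈ 89.53°
pole (s+8): 8 + j610 → |·| = √(8²+610²) = √372164 ≈ 610.05, ∠ = arctan(610/8) ≈ 89.25°
∠G = 153.02° − 178.78° = -25.76°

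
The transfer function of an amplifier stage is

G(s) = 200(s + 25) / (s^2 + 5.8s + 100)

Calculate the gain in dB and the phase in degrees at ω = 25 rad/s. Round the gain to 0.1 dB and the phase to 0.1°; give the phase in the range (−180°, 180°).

At s = jω = j25:
zero (s+25): 25 + j25 → |·| = √(25²+25²) = √1250 ≈ 35.355, ∠ = arctan(25/25) ≈ 45.00°
quadratic: (j25)² + 5.8·j25 + 100 = -525 + j145 → |·| ≈ 544.66, ∠ ≈ 164.56°
|G| = 200 · 35.355 / 544.66 ≈ 12.982
Gain = 20 log₁₀(12.982) ≈ 22.27 dB
∠G = 45.00° − 164.56° = -119.56°

22.3 dB, -119.6°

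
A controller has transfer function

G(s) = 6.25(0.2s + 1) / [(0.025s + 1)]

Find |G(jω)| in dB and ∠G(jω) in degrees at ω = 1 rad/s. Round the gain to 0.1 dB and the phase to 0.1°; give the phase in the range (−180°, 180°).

16.1 dB, 9.9°

At ω = 1 rad/s:
zero (1 + j1·0.2) = 1 + j0.2 → |·| ≈ 1.0198, ∠ ≈ 11.31°
pole (1 + j1·0.025) = 1 + j0.025 → |·| ≈ 1.0003, ∠ ≈ 1.43°
|G| = 6.25 · 1.0198 / (1.0003) ≈ 6.3718
Gain = 20 log₁₀(6.3718) ≈ 16.09 dB
∠G = (11.31°) − (1.43°) = 9.88°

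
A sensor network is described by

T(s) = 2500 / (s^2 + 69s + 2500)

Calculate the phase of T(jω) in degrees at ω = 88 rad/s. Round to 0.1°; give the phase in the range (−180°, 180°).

At s = jω = j88:
quadratic: (j88)² + 69·j88 + 2500 = -5244 + j6072 → |·| ≈ 8023, ∠ ≈ 130.82°
∠T = 0.00° − 130.82° = -130.82°

-130.8°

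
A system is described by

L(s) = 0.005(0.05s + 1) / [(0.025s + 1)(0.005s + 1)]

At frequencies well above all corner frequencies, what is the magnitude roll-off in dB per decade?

Each pole contributes −20 dB/decade at high frequency; each zero contributes +20 dB/decade.
Net: 1 zero(s) − 2 pole(s) → -20 dB/decade.

-20 dB/decade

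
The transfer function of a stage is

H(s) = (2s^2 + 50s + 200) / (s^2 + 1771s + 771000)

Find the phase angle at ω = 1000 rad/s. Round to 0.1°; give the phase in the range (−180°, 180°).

Substitute s = j1000:
Numerator: 2(j1000)^2 + 50(j1000) + 200 = -1999800 + j50000
Denominator: (j1000)^2 + 1771(j1000) + 771000 = -229000 + j1771000
|N| = √(1999800² + 50000²) ≈ 2.0004e+06, ∠N ≈ 178.57°
|D| = √(229000² + 1771000²) ≈ 1.7857e+06, ∠D ≈ 97.37°
∠H = 178.57° − 97.37° = 81.20°

81.2°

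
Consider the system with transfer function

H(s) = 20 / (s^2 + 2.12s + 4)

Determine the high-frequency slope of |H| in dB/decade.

Each pole contributes −20 dB/decade at high frequency; each zero contributes +20 dB/decade.
Net: 0 zero(s) − 2 pole(s) → -40 dB/decade.

-40 dB/decade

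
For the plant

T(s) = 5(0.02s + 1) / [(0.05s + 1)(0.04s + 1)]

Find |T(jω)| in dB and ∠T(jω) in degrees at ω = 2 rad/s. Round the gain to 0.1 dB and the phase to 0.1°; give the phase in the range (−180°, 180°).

At ω = 2 rad/s:
zero (1 + j2·0.02) = 1 + j0.04 → |·| ≈ 1.0008, ∠ ≈ 2.29°
pole (1 + j2·0.05) = 1 + j0.1 → |·| ≈ 1.005, ∠ ≈ 5.71°
pole (1 + j2·0.04) = 1 + j0.08 → |·| ≈ 1.0032, ∠ ≈ 4.57°
|T| = 5 · 1.0008 / (1.005 · 1.0032) ≈ 4.9632
Gain = 20 log₁₀(4.9632) ≈ 13.92 dB
∠T = (2.29°) − (5.71° + 4.57°) = -7.99°

13.9 dB, -8.0°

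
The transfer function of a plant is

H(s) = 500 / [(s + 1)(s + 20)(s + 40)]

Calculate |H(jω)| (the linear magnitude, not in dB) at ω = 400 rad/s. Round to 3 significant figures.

7.76e-06

At s = jω = j400:
pole (s+1): 1 + j400 → |·| = √(1²+400²) = √160001 ≈ 400, ∠ = arctan(400/1) ≈ 89.86°
pole (s+20): 20 + j400 → |·| = √(20²+400²) = √160400 ≈ 400.5, ∠ = arctan(400/20) ≈ 87.14°
pole (s+40): 40 + j400 → |·| = √(40²+400²) = √161600 ≈ 402, ∠ = arctan(400/40) ≈ 84.29°
|H| = 500 / 6.44e+07 ≈ 7.764e-06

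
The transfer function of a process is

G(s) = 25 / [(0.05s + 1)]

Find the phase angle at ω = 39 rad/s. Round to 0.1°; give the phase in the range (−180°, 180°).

-62.9°

At ω = 39 rad/s:
pole (1 + j39·0.05) = 1 + j1.95 → |·| ≈ 2.1915, ∠ ≈ 62.85°
∠G = (0°) − (62.85°) = -62.85°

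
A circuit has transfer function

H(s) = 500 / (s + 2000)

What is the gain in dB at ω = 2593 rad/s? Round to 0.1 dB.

-16.3 dB

Substitute s = j2593:
Numerator: 500 = 500 + j0
Denominator: (j2593) + 2000 = 2000 + j2593
|N| = √(500² + 0²) ≈ 500, ∠N ≈ 0.00°
|D| = √(2000² + 2593²) ≈ 3274.7, ∠D ≈ 52.36°
|H| = 500 / 3274.7 ≈ 0.15269
Gain = 20 log₁₀(0.15269) ≈ -16.32 dB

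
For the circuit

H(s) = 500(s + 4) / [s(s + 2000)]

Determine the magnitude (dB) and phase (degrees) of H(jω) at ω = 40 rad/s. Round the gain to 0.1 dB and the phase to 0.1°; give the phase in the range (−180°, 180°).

At s = jω = j40:
zero (s+4): 4 + j40 → |·| = √(4²+40²) = √1616 ≈ 40.2, ∠ = arctan(40/4) ≈ 84.29°
pole (s+2000): 2000 + j40 → |·| = √(2000²+40²) = √4001600 ≈ 2000.4, ∠ = arctan(40/2000) ≈ 1.15°
pole at origin: |s| = 40, ∠ = 90.00° (in denominator)
|H| = 500 · 40.2 / 80016 ≈ 0.2512
Gain = 20 log₁₀(0.2512) ≈ -12.00 dB
∠H = 84.29° − 91.15° = -6.86°

-12.0 dB, -6.9°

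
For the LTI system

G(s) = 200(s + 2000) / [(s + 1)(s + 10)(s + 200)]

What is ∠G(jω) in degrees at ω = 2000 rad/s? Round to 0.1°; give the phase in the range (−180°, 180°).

At s = jω = j2000:
zero (s+2000): 2000 + j2000 → |·| = √(2000²+2000²) = √8000000 ≈ 2828.4, ∠ = arctan(2000/2000) ≈ 45.00°
pole (s+1): 1 + j2000 → |·| = √(1²+2000²) = √4000001 ≈ 2000, ∠ = arctan(2000/1) ≈ 89.97°
pole (s+10): 10 + j2000 → |·| = √(10²+2000²) = √4000100 ≈ 2000, ∠ = arctan(2000/10) ≈ 89.71°
pole (s+200): 200 + j2000 → |·| = √(200²+2000²) = √4040000 ≈ 2010, ∠ = arctan(2000/200) ≈ 84.29°
∠G = 45.00° − 263.97° = -218.97° ≡ 141.03° (principal value)

141.0°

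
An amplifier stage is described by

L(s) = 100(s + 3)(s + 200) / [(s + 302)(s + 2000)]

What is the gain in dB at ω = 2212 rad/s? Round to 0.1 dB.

37.4 dB

At s = jω = j2212:
zero (s+3): 3 + j2212 → |·| = √(3²+2212²) = √4892953 ≈ 2212, ∠ = arctan(2212/3) ≈ 89.92°
zero (s+200): 200 + j2212 → |·| = √(200²+2212²) = √4932944 ≈ 2221, ∠ = arctan(2212/200) ≈ 84.83°
pole (s+302): 302 + j2212 → |·| = √(302²+2212²) = √4984148 ≈ 2232.5, ∠ = arctan(2212/302) ≈ 82.23°
pole (s+2000): 2000 + j2212 → |·| = √(2000²+2212²) = √8892944 ≈ 2982.1, ∠ = arctan(2212/2000) ≈ 47.88°
|L| = 100 · 4.9129e+06 / 6.6575e+06 ≈ 73.795
Gain = 20 log₁₀(73.795) ≈ 37.36 dB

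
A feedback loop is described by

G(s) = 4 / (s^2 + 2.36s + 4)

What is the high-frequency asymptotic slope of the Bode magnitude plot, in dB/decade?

-40 dB/decade

Each pole contributes −20 dB/decade at high frequency; each zero contributes +20 dB/decade.
Net: 0 zero(s) − 2 pole(s) → -40 dB/decade.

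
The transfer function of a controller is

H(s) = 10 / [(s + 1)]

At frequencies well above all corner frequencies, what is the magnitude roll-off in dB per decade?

-20 dB/decade

Each pole contributes −20 dB/decade at high frequency; each zero contributes +20 dB/decade.
Net: 0 zero(s) − 1 pole(s) → -20 dB/decade.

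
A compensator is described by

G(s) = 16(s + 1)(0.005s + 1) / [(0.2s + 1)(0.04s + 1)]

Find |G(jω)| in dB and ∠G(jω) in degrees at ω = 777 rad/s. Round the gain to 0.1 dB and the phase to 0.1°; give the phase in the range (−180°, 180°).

20.3 dB, -12.3°

At ω = 777 rad/s:
zero (1 + j777·1) = 1 + j777 → |·| ≈ 777, ∠ ≈ 89.93°
zero (1 + j777·0.005) = 1 + j3.885 → |·| ≈ 4.0116, ∠ ≈ 75.57°
pole (1 + j777·0.2) = 1 + j155.4 → |·| ≈ 155.4, ∠ ≈ 89.63°
pole (1 + j777·0.04) = 1 + j31.08 → |·| ≈ 31.096, ∠ ≈ 88.16°
|G| = 16 · 777 · 4.0116 / (155.4 · 31.096) ≈ 10.321
Gain = 20 log₁₀(10.321) ≈ 20.27 dB
∠G = (89.93° + 75.57°) − (89.63° + 88.16°) = -12.29°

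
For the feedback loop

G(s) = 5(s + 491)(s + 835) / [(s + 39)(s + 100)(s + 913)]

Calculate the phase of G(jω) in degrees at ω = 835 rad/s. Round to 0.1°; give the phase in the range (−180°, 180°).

-108.4°

At s = jω = j835:
zero (s+491): 491 + j835 → |·| = √(491²+835²) = √938306 ≈ 968.66, ∠ = arctan(835/491) ≈ 59.54°
zero (s+835): 835 + j835 → |·| = √(835²+835²) = √1394450 ≈ 1180.9, ∠ = arctan(835/835) ≈ 45.00°
pole (s+39): 39 + j835 → |·| = √(39²+835²) = √698746 ≈ 835.91, ∠ = arctan(835/39) ≈ 87.33°
pole (s+100): 100 + j835 → |·| = √(100²+835²) = √707225 ≈ 840.97, ∠ = arctan(835/100) ≈ 83.17°
pole (s+913): 913 + j835 → |·| = √(913²+835²) = √1530794 ≈ 1237.3, ∠ = arctan(835/913) ≈ 42.45°
∠G = 104.54° − 212.95° = -108.41°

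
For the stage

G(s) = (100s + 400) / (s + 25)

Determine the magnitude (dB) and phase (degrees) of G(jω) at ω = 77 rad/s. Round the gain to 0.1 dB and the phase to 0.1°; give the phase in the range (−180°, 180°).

Substitute s = j77:
Numerator: 100(j77) + 400 = 400 + j7700
Denominator: (j77) + 25 = 25 + j77
|N| = √(400² + 7700²) ≈ 7710.4, ∠N ≈ 87.03°
|D| = √(25² + 77²) ≈ 80.957, ∠D ≈ 72.01°
|G| = 7710.4 / 80.957 ≈ 95.241
Gain = 20 log₁₀(95.241) ≈ 39.58 dB
∠G = 87.03° − 72.01° = 15.02°

39.6 dB, 15.0°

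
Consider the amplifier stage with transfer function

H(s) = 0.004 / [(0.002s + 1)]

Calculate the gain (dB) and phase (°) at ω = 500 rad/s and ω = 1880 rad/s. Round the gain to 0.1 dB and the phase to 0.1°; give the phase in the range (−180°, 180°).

ω = 500: -51.0 dB, -45.0°; ω = 1880: -59.8 dB, -75.1°

At ω = 500 rad/s:
pole (1 + j500·0.002) = 1 + j1 → |·| ≈ 1.4142, ∠ ≈ 45.00°
|H| = 0.004 · 1 / (1.4142) ≈ 0.0028285
Gain = 20 log₁₀(0.0028285) ≈ -50.97 dB
∠H = (0°) − (45.00°) = -45.00°

At ω = 1880 rad/s:
pole (1 + j1880·0.002) = 1 + j3.76 → |·| ≈ 3.8907, ∠ ≈ 75.11°
|H| = 0.004 · 1 / (3.8907) ≈ 0.0010281
Gain = 20 log₁₀(0.0010281) ≈ -59.76 dB
∠H = (0°) − (75.11°) = -75.11°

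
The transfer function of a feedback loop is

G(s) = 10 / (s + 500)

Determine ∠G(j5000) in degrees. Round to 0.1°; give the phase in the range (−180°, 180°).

-84.3°

At s = jω = j5000:
pole (s+500): 500 + j5000 → |·| = √(500²+5000²) = √25250000 ≈ 5024.9, ∠ = arctan(5000/500) ≈ 84.29°
∠G = 0.00° − 84.29° = -84.29°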